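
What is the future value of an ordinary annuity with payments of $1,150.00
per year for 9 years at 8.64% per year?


Formula: FV = PMT * ((1+r)^n - 1) / r
Growth factor: (1 + 0.0864)^9 = 2.108181
Numerator: 2.108181 - 1 = 1.108181
FV = $1,150.00 * 1.108181 / 0.0864 = $14,750.09

$14,750.09


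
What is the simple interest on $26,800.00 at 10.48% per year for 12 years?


Formula: I = P * r * t
Substituting: I = $26,800.00 * 0.1048 * 12
Step: I = $26,800.00 * 1.2576
I = $33,703.68

$33,703.68


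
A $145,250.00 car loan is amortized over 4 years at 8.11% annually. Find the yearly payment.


Formula: PMT = PV * r / (1 - (1+r)^(-n))
Denominator: 1 - (1 + 0.0811)^(-4) = 0.267957
Numerator: $145,250.00 * 0.0811 = 11779.775
PMT = 11779.775 / 0.267957 = $43,961.42

$43,961.42


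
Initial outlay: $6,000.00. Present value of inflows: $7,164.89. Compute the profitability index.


Formula: PI = PV(cash flows) / initial investment
Substituting: PI = $7,164.89 / $6,000.00
PI = 1.1941

1.1941


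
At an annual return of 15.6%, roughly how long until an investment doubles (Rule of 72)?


Formula: Years ≈ 72 / r
Substituting: Years ≈ 72 / 15.6
Years ≈ 4.6

4.6 years


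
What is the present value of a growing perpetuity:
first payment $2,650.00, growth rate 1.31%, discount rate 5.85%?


Formula: PV = C / (r - g)
Spread: r - g = 0.0585 - 0.0131 = 0.0454
Substituting: PV = $2,650.00 / 0.0454
PV = $58,370.04

$58,370.04


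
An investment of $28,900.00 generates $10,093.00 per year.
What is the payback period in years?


Formula: Payback = investment / annual cash flow
Substituting: Payback = $28,900.00 / $10,093.00
Payback = 2.8634 years

2.8634 years


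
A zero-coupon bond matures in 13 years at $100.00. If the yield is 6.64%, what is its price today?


Formula: Price = FV / (1 + r)^n
Substituting: Price = $100.00 / (1 + 0.0664)^13
Discount factor: (1.0664)^13 = 2.306544
Price = $100.00 / 2.306544 = $43.35

$43.35


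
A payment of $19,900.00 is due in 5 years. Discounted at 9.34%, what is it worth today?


Formula: PV = FV / (1 + r)^n
Substituting: PV = $19,900.00 / (1 + 0.0934)^5
Discount factor: (1.0934)^5 = 1.562771
PV = $19,900.00 / 1.562771 = $12,733.79

$12,733.79


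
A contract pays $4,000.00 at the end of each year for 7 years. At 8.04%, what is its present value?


Formula: PV = PMT * (1 - (1+r)^(-n)) / r
Discount factor: (1 + 0.0804)^(-7) = 0.58198
Bracket: 1 - 0.58198 = 0.41802
PV = $4,000.00 * 0.41802 / 0.0804 = $20,797.02

$20,797.02


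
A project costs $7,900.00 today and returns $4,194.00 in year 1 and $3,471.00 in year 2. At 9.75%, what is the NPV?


Formula: NPV = C0 + C1/(1+r) + C2/(1+r)^2
Discount C1: $4,194.00 / (1 + 0.0975) = $3,821.41
Discount C2: $3,471.00 / (1 + 0.0975)^2 = $2,881.68
NPV = -$7,900.00 + $3,821.41 + $2,881.68 = -$1,196.91

-$1,196.91


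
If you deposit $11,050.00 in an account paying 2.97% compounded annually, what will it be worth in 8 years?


Formula: FV = P * (1 + r)^n
Substituting: FV = $11,050.00 * (1 + 0.0297)^8
Growth factor: (1.0297)^8 = 1.263821
FV = $11,050.00 * 1.263821 = $13,965.23

$13,965.23


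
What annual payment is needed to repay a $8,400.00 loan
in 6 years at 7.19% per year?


Formula: PMT = PV * r / (1 - (1+r)^(-n))
Denominator: 1 - (1 + 0.0719)^(-6) = 0.340713
Numerator: $8,400.00 * 0.0719 = 603.96
PMT = 603.96 / 0.340713 = $1,772.63

$1,772.63


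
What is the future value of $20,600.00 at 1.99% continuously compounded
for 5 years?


Formula: FV = P * e^(r*t)
Exponent: r*t = 0.0199 * 5 = 0.0995
e^(0.0995) = 1.104618
FV = $20,600.00 * 1.104618 = $22,755.14

$22,755.14


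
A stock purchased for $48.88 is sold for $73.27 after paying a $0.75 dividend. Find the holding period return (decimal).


Formula: HPR = (P1 - P0 + D) / P0
Gain: $73.27 - $48.88 + $0.75 = $25.14
HPR = $25.14 / $48.88 = 0.5143

0.5143


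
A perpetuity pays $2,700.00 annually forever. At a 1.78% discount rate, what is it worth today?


Formula: PV = C / r
Substituting: PV = $2,700.00 / 0.0178
PV = $151,685.39

$151,685.39


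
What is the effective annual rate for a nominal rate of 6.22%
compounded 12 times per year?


Formula: EAR = (1 + r/m)^m - 1
Period rate: r/m = 0.0622 / 12 = 0.005183
Compounding: (1 + 0.005183)^12 = 1.064004
EAR = 1.064004 - 1 = 0.064004

0.064004


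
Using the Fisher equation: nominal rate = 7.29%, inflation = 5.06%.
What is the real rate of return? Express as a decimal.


Formula: (1 + r_real) = (1 + r_nom) / (1 + inflation)
Substituting: (1 + r_real) = 1.0729 / 1.0506
(1 + r_real) = 1.021226
r_real = 1.021226 - 1 = 0.021226

0.021226


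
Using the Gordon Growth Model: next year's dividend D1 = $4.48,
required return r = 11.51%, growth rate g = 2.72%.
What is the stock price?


Formula: P = D1 / (r - g)
Spread: r - g = 0.1151 - 0.0272 = 0.0879
Substituting: P = $4.48 / 0.0879
P = $50.97

$50.97


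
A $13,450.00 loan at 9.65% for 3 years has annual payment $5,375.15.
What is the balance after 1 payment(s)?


Formula: Balance = PV*(1+r)^k - PMT*((1+r)^k - 1)/r
Growth: (1 + 0.0965)^1 = 1.0965
Accumulated factor: ((1+r)^k - 1)/r = 1.0
Balance = $13,450.00 * 1.0965 - $5,375.15 * 1.0
Balance = $9,372.78

$9,372.78


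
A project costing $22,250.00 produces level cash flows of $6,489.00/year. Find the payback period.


Formula: Payback = investment / annual cash flow
Substituting: Payback = $22,250.00 / $6,489.00
Payback = 3.4289 years

3.4289 years


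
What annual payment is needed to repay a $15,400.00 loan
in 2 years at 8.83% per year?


Formula: PMT = PV * r / (1 - (1+r)^(-n))
Denominator: 1 - (1 + 0.0883)^(-2) = 0.155688
Numerator: $15,400.00 * 0.0883 = 1359.82
PMT = 1359.82 / 0.155688 = $8,734.24

$8,734.24


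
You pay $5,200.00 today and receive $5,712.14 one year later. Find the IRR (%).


Formula: IRR = C1/C0 - 1
Substituting: IRR = $5,712.14 / $5,200.00 - 1
Ratio: 1.098488 - 1 = 0.098488
IRR = 9.8488%

9.8488%


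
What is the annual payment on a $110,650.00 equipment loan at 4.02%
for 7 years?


Formula: PMT = PV * r / (1 - (1+r)^(-n))
Denominator: 1 - (1 + 0.0402)^(-7) = 0.241104
Numerator: $110,650.00 * 0.0402 = 4448.13
PMT = 4448.13 / 0.241104 = $18,448.98

$18,448.98


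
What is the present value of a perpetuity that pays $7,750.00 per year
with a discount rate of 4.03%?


Formula: PV = C / r
Substituting: PV = $7,750.00 / 0.0403
PV = $192,307.69

$192,307.69


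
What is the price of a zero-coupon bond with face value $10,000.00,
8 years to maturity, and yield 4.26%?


Formula: Price = FV / (1 + r)^n
Substituting: Price = $10,000.00 / (1 + 0.0426)^8
Discount factor: (1.0426)^8 = 1.396181
Price = $10,000.00 / 1.396181 = $7,162.39

$7,162.39


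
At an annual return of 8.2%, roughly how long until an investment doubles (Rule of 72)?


Formula: Years ≈ 72 / r
Substituting: Years ≈ 72 / 8.2
Years ≈ 8.8

8.8 years


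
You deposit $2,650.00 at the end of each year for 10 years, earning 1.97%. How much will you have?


Formula: FV = PMT * ((1+r)^n - 1) / r
Growth factor: (1 + 0.0197)^10 = 1.215414
Numerator: 1.215414 - 1 = 0.215414
FV = $2,650.00 * 0.215414 / 0.0197 = $28,976.99

$28,976.99


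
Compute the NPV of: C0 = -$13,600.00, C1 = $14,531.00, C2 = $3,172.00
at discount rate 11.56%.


Formula: NPV = C0 + C1/(1+r) + C2/(1+r)^2
Discount C1: $14,531.00 / (1 + 0.1156) = $13,025.28
Discount C2: $3,172.00 / (1 + 0.1156)^2 = $2,548.69
NPV = -$13,600.00 + $13,025.28 + $2,548.69 = $1,973.96

$1,973.96


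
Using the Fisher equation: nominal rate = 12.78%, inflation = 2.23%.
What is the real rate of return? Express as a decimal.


Formula: (1 + r_real) = (1 + r_nom) / (1 + inflation)
Substituting: (1 + r_real) = 1.1278 / 1.0223
(1 + r_real) = 1.103199
r_real = 1.103199 - 1 = 0.103199

0.103199


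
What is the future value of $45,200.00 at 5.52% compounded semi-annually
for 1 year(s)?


Formula: FV = P * (1 + r/m)^(m*t)
Period rate: r/m = 0.0552 / 2 = 0.0276
Total periods: m*t = 2 * 1 = 2
Growth factor: (1 + 0.0276)^2 = 1.055962
FV = $45,200.00 * 1.055962 = $47,729.47

$47,729.47


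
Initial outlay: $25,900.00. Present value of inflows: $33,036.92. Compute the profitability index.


Formula: PI = PV(cash flows) / initial investment
Substituting: PI = $33,036.92 / $25,900.00
PI = 1.2756

1.2756


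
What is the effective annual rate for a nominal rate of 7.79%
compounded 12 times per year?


Formula: EAR = (1 + r/m)^m - 1
Period rate: r/m = 0.0779 / 12 = 0.006492
Compounding: (1 + 0.006492)^12 = 1.080742
EAR = 1.080742 - 1 = 0.080742

0.080742


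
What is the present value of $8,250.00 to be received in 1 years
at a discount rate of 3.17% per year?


Formula: PV = FV / (1 + r)^n
Substituting: PV = $8,250.00 / (1 + 0.0317)^1
Discount factor: (1.0317)^1 = 1.0317
PV = $8,250.00 / 1.0317 = $7,996.51

$7,996.51


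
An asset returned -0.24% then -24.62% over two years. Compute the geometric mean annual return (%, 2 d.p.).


Formula: Geometric mean = ((1+r1)*(1+r2))^(1/2) - 1
Product: (1 + -0.0024) * (1 + -0.2462) = 0.9976 * 0.7538 = 0.751991
Square root: 0.751991^0.5 = 0.867174
Geometric mean = 0.867174 - 1 = -0.132826
As percentage: -13.28%

-13.28%


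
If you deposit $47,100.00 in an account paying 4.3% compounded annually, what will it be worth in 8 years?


Formula: FV = P * (1 + r)^n
Substituting: FV = $47,100.00 * (1 + 0.043)^8
Growth factor: (1.043)^8 = 1.400472
FV = $47,100.00 * 1.400472 = $65,962.24

$65,962.24


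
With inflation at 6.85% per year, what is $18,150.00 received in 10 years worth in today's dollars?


Formula: Real value = nominal / (1 + inflation)^years
Price level: (1 + 0.0685)^10 = 1.939748
Real value = $18,150.00 / 1.939748 = $9,356.89

$9,356.89


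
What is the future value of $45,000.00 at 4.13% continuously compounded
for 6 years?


Formula: FV = P * e^(r*t)
Exponent: r*t = 0.0413 * 6 = 0.2478
e^(0.2478) = 1.281204
FV = $45,000.00 * 1.281204 = $57,654.16

$57,654.16


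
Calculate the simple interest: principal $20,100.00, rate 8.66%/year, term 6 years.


Formula: I = P * r * t
Substituting: I = $20,100.00 * 0.0866 * 6
Step: I = $20,100.00 * 0.5196
I = $10,443.96

$10,443.96


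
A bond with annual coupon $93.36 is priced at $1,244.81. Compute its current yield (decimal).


Formula: Current yield = annual coupon / price
Substituting: CY = $93.36 / $1,244.81
CY = 0.074999

0.074999


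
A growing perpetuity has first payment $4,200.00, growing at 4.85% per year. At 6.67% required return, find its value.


Formula: PV = C / (r - g)
Spread: r - g = 0.0667 - 0.0485 = 0.0182
Substituting: PV = $4,200.00 / 0.0182
PV = $230,769.23

$230,769.23


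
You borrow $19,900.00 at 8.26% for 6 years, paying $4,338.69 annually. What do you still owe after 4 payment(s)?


Formula: Balance = PV*(1+r)^k - PMT*((1+r)^k - 1)/r
Growth: (1 + 0.0826)^4 = 1.373637
Accumulated factor: ((1+r)^k - 1)/r = 4.523455
Balance = $19,900.00 * 1.373637 - $4,338.69 * 4.523455
Balance = $7,709.52

$7,709.52


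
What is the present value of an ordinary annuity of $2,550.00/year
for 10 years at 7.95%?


Formula: PV = PMT * (1 - (1+r)^(-n)) / r
Discount factor: (1 + 0.0795)^(-10) = 0.465343
Bracket: 1 - 0.465343 = 0.534657
PV = $2,550.00 * 0.534657 / 0.0795 = $17,149.36

$17,149.36


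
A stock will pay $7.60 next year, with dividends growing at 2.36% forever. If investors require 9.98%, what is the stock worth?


Formula: P = D1 / (r - g)
Spread: r - g = 0.0998 - 0.0236 = 0.0762
Substituting: P = $7.60 / 0.0762
P = $99.74

$99.74


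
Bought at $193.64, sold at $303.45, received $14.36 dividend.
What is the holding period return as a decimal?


Formula: HPR = (P1 - P0 + D) / P0
Gain: $303.45 - $193.64 + $14.36 = $124.17
HPR = $124.17 / $193.64 = 0.6412

0.6412


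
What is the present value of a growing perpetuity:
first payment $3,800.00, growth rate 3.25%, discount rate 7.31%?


Formula: PV = C / (r - g)
Spread: r - g = 0.0731 - 0.0325 = 0.0406
Substituting: PV = $3,800.00 / 0.0406
PV = $93,596.06

$93,596.06


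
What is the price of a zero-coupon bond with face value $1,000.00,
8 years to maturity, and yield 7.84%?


Formula: Price = FV / (1 + r)^n
Substituting: Price = $1,000.00 / (1 + 0.0784)^8
Discount factor: (1.0784)^8 = 1.829107
Price = $1,000.00 / 1.829107 = $546.71

$546.71


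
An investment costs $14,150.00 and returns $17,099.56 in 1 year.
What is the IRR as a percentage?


Formula: IRR = C1/C0 - 1
Substituting: IRR = $17,099.56 / $14,150.00 - 1
Ratio: 1.208449 - 1 = 0.208449
IRR = 20.8449%

20.8449%


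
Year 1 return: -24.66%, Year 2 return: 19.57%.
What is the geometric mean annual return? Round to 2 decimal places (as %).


Formula: Geometric mean = ((1+r1)*(1+r2))^(1/2) - 1
Product: (1 + -0.2466) * (1 + 0.1957) = 0.7534 * 1.1957 = 0.90084
Square root: 0.90084^0.5 = 0.949126
Geometric mean = 0.949126 - 1 = -0.050874
As percentage: -5.09%

-5.09%


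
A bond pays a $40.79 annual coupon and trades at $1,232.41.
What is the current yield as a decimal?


Formula: Current yield = annual coupon / price
Substituting: CY = $40.79 / $1,232.41
CY = 0.033098

0.033098


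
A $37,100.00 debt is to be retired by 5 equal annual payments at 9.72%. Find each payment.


Formula: PMT = PV * r / (1 - (1+r)^(-n))
Denominator: 1 - (1 + 0.0972)^(-5) = 0.371115
Numerator: $37,100.00 * 0.0972 = 3606.12
PMT = 3606.12 / 0.371115 = $9,716.98

$9,716.98


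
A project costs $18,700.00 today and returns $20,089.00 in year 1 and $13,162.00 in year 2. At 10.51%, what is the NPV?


Formula: NPV = C0 + C1/(1+r) + C2/(1+r)^2
Discount C1: $20,089.00 / (1 + 0.1051) = $18,178.45
Discount C2: $13,162.00 / (1 + 0.1051)^2 = $10,777.52
NPV = -$18,700.00 + $18,178.45 + $10,777.52 = $10,255.96

$10,255.96


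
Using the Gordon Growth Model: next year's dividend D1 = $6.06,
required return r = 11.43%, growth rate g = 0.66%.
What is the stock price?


Formula: P = D1 / (r - g)
Spread: r - g = 0.1143 - 0.0066 = 0.1077
Substituting: P = $6.06 / 0.1077
P = $56.27

$56.27


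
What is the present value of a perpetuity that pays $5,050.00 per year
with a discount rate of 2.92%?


Formula: PV = C / r
Substituting: PV = $5,050.00 / 0.0292
PV = $172,945.21

$172,945.21


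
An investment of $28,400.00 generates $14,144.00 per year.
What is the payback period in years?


Formula: Payback = investment / annual cash flow
Substituting: Payback = $28,400.00 / $14,144.00
Payback = 2.0079 years

2.0079 years


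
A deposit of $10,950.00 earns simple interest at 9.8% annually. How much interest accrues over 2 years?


Formula: I = P * r * t
Substituting: I = $10,950.00 * 0.098 * 2
Step: I = $10,950.00 * 0.196
I = $2,146.20

$2,146.20


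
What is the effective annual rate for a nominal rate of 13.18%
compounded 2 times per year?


Formula: EAR = (1 + r/m)^m - 1
Period rate: r/m = 0.1318 / 2 = 0.0659
Compounding: (1 + 0.0659)^2 = 1.136143
EAR = 1.136143 - 1 = 0.136143

0.136143


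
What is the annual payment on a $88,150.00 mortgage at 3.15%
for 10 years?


Formula: PMT = PV * r / (1 - (1+r)^(-n))
Denominator: 1 - (1 + 0.0315)^(-10) = 0.266656
Numerator: $88,150.00 * 0.0315 = 2776.725
PMT = 2776.725 / 0.266656 = $10,413.13

$10,413.13


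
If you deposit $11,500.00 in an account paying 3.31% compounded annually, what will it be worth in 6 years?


Formula: FV = P * (1 + r)^n
Substituting: FV = $11,500.00 * (1 + 0.0331)^6
Growth factor: (1.0331)^6 = 1.215778
FV = $11,500.00 * 1.215778 = $13,981.44

$13,981.44


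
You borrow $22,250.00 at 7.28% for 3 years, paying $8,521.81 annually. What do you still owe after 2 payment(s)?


Formula: Balance = PV*(1+r)^k - PMT*((1+r)^k - 1)/r
Growth: (1 + 0.0728)^2 = 1.1509
Accumulated factor: ((1+r)^k - 1)/r = 2.0728
Balance = $22,250.00 * 1.1509 - $8,521.81 * 2.0728
Balance = $7,943.51

$7,943.51


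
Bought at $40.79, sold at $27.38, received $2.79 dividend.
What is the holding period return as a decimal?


Formula: HPR = (P1 - P0 + D) / P0
Gain: $27.38 - $40.79 + $2.79 = -$10.62
HPR = -$10.62 / $40.79 = -0.2604

-0.2604


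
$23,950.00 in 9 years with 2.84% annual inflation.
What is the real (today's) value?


Formula: Real value = nominal / (1 + inflation)^years
Price level: (1 + 0.0284)^9 = 1.286645
Real value = $23,950.00 / 1.286645 = $18,614.31

$18,614.31


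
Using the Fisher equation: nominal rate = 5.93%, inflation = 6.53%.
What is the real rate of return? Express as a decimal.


Formula: (1 + r_real) = (1 + r_nom) / (1 + inflation)
Substituting: (1 + r_real) = 1.0593 / 1.0653
(1 + r_real) = 0.994368
r_real = 0.994368 - 1 = -0.005632

-0.005632


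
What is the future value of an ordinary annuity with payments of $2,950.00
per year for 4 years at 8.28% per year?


Formula: FV = PMT * ((1+r)^n - 1) / r
Growth factor: (1 + 0.0828)^4 = 1.374653
Numerator: 1.374653 - 1 = 0.374653
FV = $2,950.00 * 0.374653 / 0.0828 = $13,348.13

$13,348.13


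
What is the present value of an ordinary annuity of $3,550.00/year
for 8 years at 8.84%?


Formula: PV = PMT * (1 - (1+r)^(-n)) / r
Discount factor: (1 + 0.0884)^(-8) = 0.507799
Bracket: 1 - 0.507799 = 0.492201
PV = $3,550.00 * 0.492201 / 0.0884 = $19,766.00

$19,766.00


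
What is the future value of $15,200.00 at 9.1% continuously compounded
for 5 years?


Formula: FV = P * e^(r*t)
Exponent: r*t = 0.091 * 5 = 0.455
e^(0.455) = 1.576173
FV = $15,200.00 * 1.576173 = $23,957.84

$23,957.84


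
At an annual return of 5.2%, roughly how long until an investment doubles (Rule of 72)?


Formula: Years ≈ 72 / r
Substituting: Years ≈ 72 / 5.2
Years ≈ 13.8

13.8 years


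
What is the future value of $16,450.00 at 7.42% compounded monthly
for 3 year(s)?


Formula: FV = P * (1 + r/m)^(m*t)
Period rate: r/m = 0.0742 / 12 = 0.006183
Total periods: m*t = 12 * 3 = 36
Growth factor: (1 + 0.006183)^36 = 1.248465
FV = $16,450.00 * 1.248465 = $20,537.25

$20,537.25


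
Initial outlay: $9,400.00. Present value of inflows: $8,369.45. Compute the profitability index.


Formula: PI = PV(cash flows) / initial investment
Substituting: PI = $8,369.45 / $9,400.00
PI = 0.8904

0.8904


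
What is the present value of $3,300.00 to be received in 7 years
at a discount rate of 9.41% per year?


Formula: PV = FV / (1 + r)^n
Substituting: PV = $3,300.00 / (1 + 0.0941)^7
Discount factor: (1.0941)^7 = 1.876718
PV = $3,300.00 / 1.876718 = $1,758.39

$1,758.39


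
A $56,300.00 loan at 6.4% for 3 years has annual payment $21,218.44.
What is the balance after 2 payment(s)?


Formula: Balance = PV*(1+r)^k - PMT*((1+r)^k - 1)/r
Growth: (1 + 0.064)^2 = 1.132096
Accumulated factor: ((1+r)^k - 1)/r = 2.064
Balance = $56,300.00 * 1.132096 - $21,218.44 * 2.064
Balance = $19,942.14

$19,942.14


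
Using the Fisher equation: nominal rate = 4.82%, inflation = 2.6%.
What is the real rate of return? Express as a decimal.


Formula: (1 + r_real) = (1 + r_nom) / (1 + inflation)
Substituting: (1 + r_real) = 1.0482 / 1.026
(1 + r_real) = 1.021637
r_real = 1.021637 - 1 = 0.021637

0.021637


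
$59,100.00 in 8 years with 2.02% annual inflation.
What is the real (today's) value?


Formula: Real value = nominal / (1 + inflation)^years
Price level: (1 + 0.0202)^8 = 1.173499
Real value = $59,100.00 / 1.173499 = $50,362.23

$50,362.23


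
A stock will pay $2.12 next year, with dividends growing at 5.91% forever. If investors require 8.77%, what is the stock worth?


Formula: P = D1 / (r - g)
Spread: r - g = 0.0877 - 0.0591 = 0.0286
Substituting: P = $2.12 / 0.0286
P = $74.13

$74.13


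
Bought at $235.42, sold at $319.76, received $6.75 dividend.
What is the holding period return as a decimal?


Formula: HPR = (P1 - P0 + D) / P0
Gain: $319.76 - $235.42 + $6.75 = $91.09
HPR = $91.09 / $235.42 = 0.3869

0.3869


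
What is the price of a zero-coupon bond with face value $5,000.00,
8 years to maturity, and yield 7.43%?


Formula: Price = FV / (1 + r)^n
Substituting: Price = $5,000.00 / (1 + 0.0743)^8
Discount factor: (1.0743)^8 = 1.774208
Price = $5,000.00 / 1.774208 = $2,818.16

$2,818.16


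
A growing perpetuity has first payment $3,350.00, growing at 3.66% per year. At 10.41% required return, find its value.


Formula: PV = C / (r - g)
Spread: r - g = 0.1041 - 0.0366 = 0.0675
Substituting: PV = $3,350.00 / 0.0675
PV = $49,629.63

$49,629.63


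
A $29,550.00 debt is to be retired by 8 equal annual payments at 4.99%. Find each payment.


Formula: PMT = PV * r / (1 - (1+r)^(-n))
Denominator: 1 - (1 + 0.0499)^(-8) = 0.322645
Numerator: $29,550.00 * 0.0499 = 1474.545
PMT = 1474.545 / 0.322645 = $4,570.18

$4,570.18


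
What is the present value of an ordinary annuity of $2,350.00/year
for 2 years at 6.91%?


Formula: PV = PMT * (1 - (1+r)^(-n)) / r
Discount factor: (1 + 0.0691)^(-2) = 0.87491
Bracket: 1 - 0.87491 = 0.12509
PV = $2,350.00 * 0.12509 / 0.0691 = $4,254.15

$4,254.15


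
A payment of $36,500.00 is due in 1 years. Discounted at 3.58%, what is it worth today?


Formula: PV = FV / (1 + r)^n
Substituting: PV = $36,500.00 / (1 + 0.0358)^1
Discount factor: (1.0358)^1 = 1.0358
PV = $36,500.00 / 1.0358 = $35,238.46

$35,238.46


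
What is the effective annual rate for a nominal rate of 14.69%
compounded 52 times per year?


Formula: EAR = (1 + r/m)^m - 1
Period rate: r/m = 0.1469 / 52 = 0.002825
Compounding: (1 + 0.002825)^52 = 1.157998
EAR = 1.157998 - 1 = 0.157998

0.157998


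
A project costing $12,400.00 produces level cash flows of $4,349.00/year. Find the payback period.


Formula: Payback = investment / annual cash flow
Substituting: Payback = $12,400.00 / $4,349.00
Payback = 2.8512 years

2.8512 years


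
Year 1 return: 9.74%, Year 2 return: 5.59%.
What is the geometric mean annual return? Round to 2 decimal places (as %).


Formula: Geometric mean = ((1+r1)*(1+r2))^(1/2) - 1
Product: (1 + 0.0974) * (1 + 0.0559) = 1.0974 * 1.0559 = 1.158745
Square root: 1.158745^0.5 = 1.07645
Geometric mean = 1.07645 - 1 = 0.07645
As percentage: 7.65%

7.65%


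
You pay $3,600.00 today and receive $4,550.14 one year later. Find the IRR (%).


Formula: IRR = C1/C0 - 1
Substituting: IRR = $4,550.14 / $3,600.00 - 1
Ratio: 1.263928 - 1 = 0.263928
IRR = 26.3928%

26.3928%


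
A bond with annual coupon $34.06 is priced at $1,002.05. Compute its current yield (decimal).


Formula: Current yield = annual coupon / price
Substituting: CY = $34.06 / $1,002.05
CY = 0.03399

0.03399


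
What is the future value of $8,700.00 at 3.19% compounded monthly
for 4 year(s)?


Formula: FV = P * (1 + r/m)^(m*t)
Period rate: r/m = 0.0319 / 12 = 0.002658
Total periods: m*t = 12 * 4 = 48
Growth factor: (1 + 0.002658)^48 = 1.135906
FV = $8,700.00 * 1.135906 = $9,882.38

$9,882.38


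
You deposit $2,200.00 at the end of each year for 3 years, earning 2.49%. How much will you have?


Formula: FV = PMT * ((1+r)^n - 1) / r
Growth factor: (1 + 0.0249)^3 = 1.076575
Numerator: 1.076575 - 1 = 0.076575
FV = $2,200.00 * 0.076575 / 0.0249 = $6,765.70

$6,765.70


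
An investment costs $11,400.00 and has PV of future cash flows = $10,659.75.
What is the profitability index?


Formula: PI = PV(cash flows) / initial investment
Substituting: PI = $10,659.75 / $11,400.00
PI = 0.9351

0.9351


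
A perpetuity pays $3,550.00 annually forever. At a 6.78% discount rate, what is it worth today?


Formula: PV = C / r
Substituting: PV = $3,550.00 / 0.0678
PV = $52,359.88

$52,359.88


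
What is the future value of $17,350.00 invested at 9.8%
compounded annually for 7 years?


Formula: FV = P * (1 + r)^n
Substituting: FV = $17,350.00 * (1 + 0.098)^7
Growth factor: (1.098)^7 = 1.92405
FV = $17,350.00 * 1.92405 = $33,382.27

$33,382.27


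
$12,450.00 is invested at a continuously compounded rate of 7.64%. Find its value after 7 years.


Formula: FV = P * e^(r*t)
Exponent: r*t = 0.0764 * 7 = 0.5348
e^(0.5348) = 1.707107
FV = $12,450.00 * 1.707107 = $21,253.48

$21,253.48


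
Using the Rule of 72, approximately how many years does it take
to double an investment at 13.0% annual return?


Formula: Years ≈ 72 / r
Substituting: Years ≈ 72 / 13.0
Years ≈ 5.5

5.5 years


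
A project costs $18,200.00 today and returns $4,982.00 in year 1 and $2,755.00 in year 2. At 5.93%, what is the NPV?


Formula: NPV = C0 + C1/(1+r) + C2/(1+r)^2
Discount C1: $4,982.00 / (1 + 0.0593) = $4,703.11
Discount C2: $2,755.00 / (1 + 0.0593)^2 = $2,455.18
NPV = -$18,200.00 + $4,703.11 + $2,455.18 = -$11,041.71

-$11,041.71


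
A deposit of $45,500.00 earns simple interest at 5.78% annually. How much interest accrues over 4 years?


Formula: I = P * r * t
Substituting: I = $45,500.00 * 0.0578 * 4
Step: I = $45,500.00 * 0.2312
I = $10,519.60

$10,519.60


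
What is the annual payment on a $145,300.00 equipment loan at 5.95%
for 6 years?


Formula: PMT = PV * r / (1 - (1+r)^(-n))
Denominator: 1 - (1 + 0.0595)^(-6) = 0.293041
Numerator: $145,300.00 * 0.0595 = 8645.35
PMT = 8645.35 / 0.293041 = $29,502.19

$29,502.19


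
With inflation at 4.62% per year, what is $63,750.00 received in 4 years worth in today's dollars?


Formula: Real value = nominal / (1 + inflation)^years
Price level: (1 + 0.0462)^4 = 1.198006
Real value = $63,750.00 / 1.198006 = $53,213.44

$53,213.44


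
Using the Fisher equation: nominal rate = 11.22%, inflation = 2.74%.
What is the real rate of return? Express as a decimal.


Formula: (1 + r_real) = (1 + r_nom) / (1 + inflation)
Substituting: (1 + r_real) = 1.1122 / 1.0274
(1 + r_real) = 1.082538
r_real = 1.082538 - 1 = 0.082538

0.082538


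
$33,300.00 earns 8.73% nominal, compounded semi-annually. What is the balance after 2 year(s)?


Formula: FV = P * (1 + r/m)^(m*t)
Period rate: r/m = 0.0873 / 2 = 0.04365
Total periods: m*t = 2 * 2 = 4
Growth factor: (1 + 0.04365)^4 = 1.186368
FV = $33,300.00 * 1.186368 = $39,506.06

$39,506.06


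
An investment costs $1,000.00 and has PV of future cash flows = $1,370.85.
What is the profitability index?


Formula: PI = PV(cash flows) / initial investment
Substituting: PI = $1,370.85 / $1,000.00
PI = 1.3708

1.3708


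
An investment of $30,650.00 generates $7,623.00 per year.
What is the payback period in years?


Formula: Payback = investment / annual cash flow
Substituting: Payback = $30,650.00 / $7,623.00
Payback = 4.0207 years

4.0207 years


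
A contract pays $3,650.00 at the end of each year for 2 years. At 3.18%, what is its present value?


Formula: PV = PMT * (1 - (1+r)^(-n)) / r
Discount factor: (1 + 0.0318)^(-2) = 0.93931
Bracket: 1 - 0.93931 = 0.06069
PV = $3,650.00 * 0.06069 / 0.0318 = $6,965.99

$6,965.99


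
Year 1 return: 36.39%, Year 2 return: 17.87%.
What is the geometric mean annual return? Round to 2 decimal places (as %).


Formula: Geometric mean = ((1+r1)*(1+r2))^(1/2) - 1
Product: (1 + 0.3639) * (1 + 0.1787) = 1.3639 * 1.1787 = 1.607629
Square root: 1.607629^0.5 = 1.267923
Geometric mean = 1.267923 - 1 = 0.267923
As percentage: 26.79%

26.79%


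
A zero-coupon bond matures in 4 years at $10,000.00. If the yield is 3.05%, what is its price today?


Formula: Price = FV / (1 + r)^n
Substituting: Price = $10,000.00 / (1 + 0.0305)^4
Discount factor: (1.0305)^4 = 1.127696
Price = $10,000.00 / 1.127696 = $8,867.64

$8,867.64


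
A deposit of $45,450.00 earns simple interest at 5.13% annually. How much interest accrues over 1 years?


Formula: I = P * r * t
Substituting: I = $45,450.00 * 0.0513 * 1
Step: I = $45,450.00 * 0.0513
I = $2,331.59

$2,331.59


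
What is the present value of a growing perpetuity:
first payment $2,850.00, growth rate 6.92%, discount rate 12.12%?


Formula: PV = C / (r - g)
Spread: r - g = 0.1212 - 0.0692 = 0.052
Substituting: PV = $2,850.00 / 0.052
PV = $54,807.69

$54,807.69


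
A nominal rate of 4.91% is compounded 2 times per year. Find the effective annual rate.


Formula: EAR = (1 + r/m)^m - 1
Period rate: r/m = 0.0491 / 2 = 0.02455
Compounding: (1 + 0.02455)^2 = 1.049703
EAR = 1.049703 - 1 = 0.049703

0.049703


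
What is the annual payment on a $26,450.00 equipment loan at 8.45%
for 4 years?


Formula: PMT = PV * r / (1 - (1+r)^(-n))
Denominator: 1 - (1 + 0.0845)^(-4) = 0.277094
Numerator: $26,450.00 * 0.0845 = 2235.025
PMT = 2235.025 / 0.277094 = $8,065.94

$8,065.94


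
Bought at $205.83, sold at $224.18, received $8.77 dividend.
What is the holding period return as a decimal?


Formula: HPR = (P1 - P0 + D) / P0
Gain: $224.18 - $205.83 + $8.77 = $27.12
HPR = $27.12 / $205.83 = 0.1318

0.1318


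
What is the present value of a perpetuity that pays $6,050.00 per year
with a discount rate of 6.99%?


Formula: PV = C / r
Substituting: PV = $6,050.00 / 0.0699
PV = $86,552.22

$86,552.22


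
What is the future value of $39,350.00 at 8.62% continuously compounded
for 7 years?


Formula: FV = P * e^(r*t)
Exponent: r*t = 0.0862 * 7 = 0.6034
e^(0.6034) = 1.828325
FV = $39,350.00 * 1.828325 = $71,944.57

$71,944.57


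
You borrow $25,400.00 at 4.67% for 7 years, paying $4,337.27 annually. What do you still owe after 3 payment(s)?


Formula: Balance = PV*(1+r)^k - PMT*((1+r)^k - 1)/r
Growth: (1 + 0.0467)^3 = 1.146745
Accumulated factor: ((1+r)^k - 1)/r = 3.142281
Balance = $25,400.00 * 1.146745 - $4,337.27 * 3.142281
Balance = $15,498.39

$15,498.39


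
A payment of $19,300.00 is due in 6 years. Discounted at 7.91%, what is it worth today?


Formula: PV = FV / (1 + r)^n
Substituting: PV = $19,300.00 / (1 + 0.0791)^6
Discount factor: (1.0791)^6 = 1.578956
PV = $19,300.00 / 1.578956 = $12,223.26

$12,223.26


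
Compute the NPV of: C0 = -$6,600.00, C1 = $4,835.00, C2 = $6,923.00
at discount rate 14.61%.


Formula: NPV = C0 + C1/(1+r) + C2/(1+r)^2
Discount C1: $4,835.00 / (1 + 0.1461) = $4,218.65
Discount C2: $6,923.00 / (1 + 0.1461)^2 = $5,270.47
NPV = -$6,600.00 + $4,218.65 + $5,270.47 = $2,889.12

$2,889.12


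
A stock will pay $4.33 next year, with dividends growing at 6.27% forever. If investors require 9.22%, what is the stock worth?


Formula: P = D1 / (r - g)
Spread: r - g = 0.0922 - 0.0627 = 0.0295
Substituting: P = $4.33 / 0.0295
P = $146.78

$146.78


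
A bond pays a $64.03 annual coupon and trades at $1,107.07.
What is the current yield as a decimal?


Formula: Current yield = annual coupon / price
Substituting: CY = $64.03 / $1,107.07
CY = 0.057837

0.057837


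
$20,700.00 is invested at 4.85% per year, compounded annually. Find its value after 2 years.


Formula: FV = P * (1 + r)^n
Substituting: FV = $20,700.00 * (1 + 0.0485)^2
Growth factor: (1.0485)^2 = 1.099352
FV = $20,700.00 * 1.099352 = $22,756.59

$22,756.59


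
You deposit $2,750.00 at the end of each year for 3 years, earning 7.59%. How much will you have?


Formula: FV = PMT * ((1+r)^n - 1) / r
Growth factor: (1 + 0.0759)^3 = 1.24542
Numerator: 1.24542 - 1 = 0.24542
FV = $2,750.00 * 0.24542 / 0.0759 = $8,892.02

$8,892.02


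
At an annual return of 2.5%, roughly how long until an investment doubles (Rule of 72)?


Formula: Years ≈ 72 / r
Substituting: Years ≈ 72 / 2.5
Years ≈ 28.8

28.8 years


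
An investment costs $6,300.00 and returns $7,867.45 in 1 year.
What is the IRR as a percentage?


Formula: IRR = C1/C0 - 1
Substituting: IRR = $7,867.45 / $6,300.00 - 1
Ratio: 1.248802 - 1 = 0.248802
IRR = 24.8802%

24.8802%


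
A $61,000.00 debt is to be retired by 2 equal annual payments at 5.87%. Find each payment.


Formula: PMT = PV * r / (1 - (1+r)^(-n))
Denominator: 1 - (1 + 0.0587)^(-2) = 0.107817
Numerator: $61,000.00 * 0.0587 = 3580.7
PMT = 3580.7 / 0.107817 = $33,211.05

$33,211.05


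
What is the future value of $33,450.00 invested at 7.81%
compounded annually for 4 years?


Formula: FV = P * (1 + r)^n
Substituting: FV = $33,450.00 * (1 + 0.0781)^4
Growth factor: (1.0781)^4 = 1.35094
FV = $33,450.00 * 1.35094 = $45,188.96

$45,188.96


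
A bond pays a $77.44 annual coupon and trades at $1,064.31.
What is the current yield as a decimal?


Formula: Current yield = annual coupon / price
Substituting: CY = $77.44 / $1,064.31
CY = 0.072761

0.072761


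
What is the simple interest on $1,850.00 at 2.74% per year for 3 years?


Formula: I = P * r * t
Substituting: I = $1,850.00 * 0.0274 * 3
Step: I = $1,850.00 * 0.0822
I = $152.07

$152.07


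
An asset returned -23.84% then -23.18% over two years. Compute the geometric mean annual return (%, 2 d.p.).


Formula: Geometric mean = ((1+r1)*(1+r2))^(1/2) - 1
Product: (1 + -0.2384) * (1 + -0.2318) = 0.7616 * 0.7682 = 0.585061
Square root: 0.585061^0.5 = 0.764893
Geometric mean = 0.764893 - 1 = -0.235107
As percentage: -23.51%

-23.51%


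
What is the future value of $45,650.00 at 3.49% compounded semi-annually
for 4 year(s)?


Formula: FV = P * (1 + r/m)^(m*t)
Period rate: r/m = 0.0349 / 2 = 0.01745
Total periods: m*t = 2 * 4 = 8
Growth factor: (1 + 0.01745)^8 = 1.14843
FV = $45,650.00 * 1.14843 = $52,425.84

$52,425.84


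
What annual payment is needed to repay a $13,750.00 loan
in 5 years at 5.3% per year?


Formula: PMT = PV * r / (1 - (1+r)^(-n))
Denominator: 1 - (1 + 0.053)^(-5) = 0.227572
Numerator: $13,750.00 * 0.053 = 728.75
PMT = 728.75 / 0.227572 = $3,202.29

$3,202.29


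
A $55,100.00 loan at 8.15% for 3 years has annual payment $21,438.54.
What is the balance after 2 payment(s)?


Formula: Balance = PV*(1+r)^k - PMT*((1+r)^k - 1)/r
Growth: (1 + 0.0815)^2 = 1.169642
Accumulated factor: ((1+r)^k - 1)/r = 2.0815
Balance = $55,100.00 * 1.169642 - $21,438.54 * 2.0815
Balance = $19,822.97

$19,822.97


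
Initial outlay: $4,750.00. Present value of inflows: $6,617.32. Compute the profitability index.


Formula: PI = PV(cash flows) / initial investment
Substituting: PI = $6,617.32 / $4,750.00
PI = 1.3931

1.3931


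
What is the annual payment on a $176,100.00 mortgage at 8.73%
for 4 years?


Formula: PMT = PV * r / (1 - (1+r)^(-n))
Denominator: 1 - (1 + 0.0873)^(-4) = 0.284512
Numerator: $176,100.00 * 0.0873 = 15373.53
PMT = 15373.53 / 0.284512 = $54,034.76

$54,034.76


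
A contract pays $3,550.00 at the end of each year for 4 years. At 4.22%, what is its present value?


Formula: PV = PMT * (1 - (1+r)^(-n)) / r
Discount factor: (1 + 0.0422)^(-4) = 0.847609
Bracket: 1 - 0.847609 = 0.152391
PV = $3,550.00 * 0.152391 / 0.0422 = $12,819.59

$12,819.59


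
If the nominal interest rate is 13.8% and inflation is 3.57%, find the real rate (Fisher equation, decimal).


Formula: (1 + r_real) = (1 + r_nom) / (1 + inflation)
Substituting: (1 + r_real) = 1.138 / 1.0357
(1 + r_real) = 1.098774
r_real = 1.098774 - 1 = 0.098774

0.098774


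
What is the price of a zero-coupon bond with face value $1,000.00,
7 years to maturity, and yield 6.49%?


Formula: Price = FV / (1 + r)^n
Substituting: Price = $1,000.00 / (1 + 0.0649)^7
Discount factor: (1.0649)^7 = 1.552965
Price = $1,000.00 / 1.552965 = $643.93

$643.93


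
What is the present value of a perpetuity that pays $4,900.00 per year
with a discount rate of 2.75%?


Formula: PV = C / r
Substituting: PV = $4,900.00 / 0.0275
PV = $178,181.82

$178,181.82


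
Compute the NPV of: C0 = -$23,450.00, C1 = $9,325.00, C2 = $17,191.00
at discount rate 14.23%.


Formula: NPV = C0 + C1/(1+r) + C2/(1+r)^2
Discount C1: $9,325.00 / (1 + 0.1423) = $8,163.35
Discount C2: $17,191.00 / (1 + 0.1423)^2 = $13,174.70
NPV = -$23,450.00 + $8,163.35 + $13,174.70 = -$2,111.94

-$2,111.94


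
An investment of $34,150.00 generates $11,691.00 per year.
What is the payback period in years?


Formula: Payback = investment / annual cash flow
Substituting: Payback = $34,150.00 / $11,691.00
Payback = 2.9211 years

2.9211 years


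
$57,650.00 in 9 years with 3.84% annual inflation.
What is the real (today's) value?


Formula: Real value = nominal / (1 + inflation)^years
Price level: (1 + 0.0384)^9 = 1.403725
Real value = $57,650.00 / 1.403725 = $41,069.29

$41,069.29


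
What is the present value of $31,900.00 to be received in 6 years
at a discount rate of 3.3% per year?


Formula: PV = FV / (1 + r)^n
Substituting: PV = $31,900.00 / (1 + 0.033)^6
Discount factor: (1.033)^6 = 1.215072
PV = $31,900.00 / 1.215072 = $26,253.59

$26,253.59


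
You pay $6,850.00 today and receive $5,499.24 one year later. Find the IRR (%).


Formula: IRR = C1/C0 - 1
Substituting: IRR = $5,499.24 / $6,850.00 - 1
Ratio: 0.802809 - 1 = -0.197191
IRR = -19.7191%

-19.7191%


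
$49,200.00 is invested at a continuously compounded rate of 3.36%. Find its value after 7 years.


Formula: FV = P * e^(r*t)
Exponent: r*t = 0.0336 * 7 = 0.2352
e^(0.2352) = 1.265162
FV = $49,200.00 * 1.265162 = $62,245.96

$62,245.96


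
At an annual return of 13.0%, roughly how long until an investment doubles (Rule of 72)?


Formula: Years ≈ 72 / r
Substituting: Years ≈ 72 / 13.0
Years ≈ 5.5

5.5 years


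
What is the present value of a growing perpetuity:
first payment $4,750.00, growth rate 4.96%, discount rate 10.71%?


Formula: PV = C / (r - g)
Spread: r - g = 0.1071 - 0.0496 = 0.0575
Substituting: PV = $4,750.00 / 0.0575
PV = $82,608.70

$82,608.70


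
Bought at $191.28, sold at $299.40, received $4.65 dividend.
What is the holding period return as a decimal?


Formula: HPR = (P1 - P0 + D) / P0
Gain: $299.40 - $191.28 + $4.65 = $112.77
HPR = $112.77 / $191.28 = 0.5896

0.5896


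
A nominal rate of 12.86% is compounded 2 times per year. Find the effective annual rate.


Formula: EAR = (1 + r/m)^m - 1
Period rate: r/m = 0.1286 / 2 = 0.0643
Compounding: (1 + 0.0643)^2 = 1.132734
EAR = 1.132734 - 1 = 0.132734

0.132734


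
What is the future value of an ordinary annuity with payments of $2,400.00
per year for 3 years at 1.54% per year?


Formula: FV = PMT * ((1+r)^n - 1) / r
Growth factor: (1 + 0.0154)^3 = 1.046915
Numerator: 1.046915 - 1 = 0.046915
FV = $2,400.00 * 0.046915 / 0.0154 = $7,311.45

$7,311.45


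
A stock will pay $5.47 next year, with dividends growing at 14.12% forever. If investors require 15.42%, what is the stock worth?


Formula: P = D1 / (r - g)
Spread: r - g = 0.1542 - 0.1412 = 0.013
Substituting: P = $5.47 / 0.013
P = $420.77

$420.77


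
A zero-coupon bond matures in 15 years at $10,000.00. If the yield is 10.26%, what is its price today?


Formula: Price = FV / (1 + r)^n
Substituting: Price = $10,000.00 / (1 + 0.1026)^15
Discount factor: (1.1026)^15 = 4.327826
Price = $10,000.00 / 4.327826 = $2,310.63

$2,310.63


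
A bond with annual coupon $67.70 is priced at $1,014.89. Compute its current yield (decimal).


Formula: Current yield = annual coupon / price
Substituting: CY = $67.70 / $1,014.89
CY = 0.066707

0.066707


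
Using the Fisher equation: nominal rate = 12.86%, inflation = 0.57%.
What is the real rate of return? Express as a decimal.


Formula: (1 + r_real) = (1 + r_nom) / (1 + inflation)
Substituting: (1 + r_real) = 1.1286 / 1.0057
(1 + r_real) = 1.122203
r_real = 1.122203 - 1 = 0.122203

0.122203


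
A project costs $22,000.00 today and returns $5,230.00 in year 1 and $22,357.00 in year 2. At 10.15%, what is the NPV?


Formula: NPV = C0 + C1/(1+r) + C2/(1+r)^2
Discount C1: $5,230.00 / (1 + 0.1015) = $4,748.07
Discount C2: $22,357.00 / (1 + 0.1015)^2 = $18,426.57
NPV = -$22,000.00 + $4,748.07 + $18,426.57 = $1,174.64

$1,174.64


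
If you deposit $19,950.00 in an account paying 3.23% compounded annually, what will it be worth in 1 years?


Formula: FV = P * (1 + r)^n
Substituting: FV = $19,950.00 * (1 + 0.0323)^1
Growth factor: (1.0323)^1 = 1.0323
FV = $19,950.00 * 1.0323 = $20,594.39

$20,594.39


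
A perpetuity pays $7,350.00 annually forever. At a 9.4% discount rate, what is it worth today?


Formula: PV = C / r
Substituting: PV = $7,350.00 / 0.094
PV = $78,191.49

$78,191.49
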